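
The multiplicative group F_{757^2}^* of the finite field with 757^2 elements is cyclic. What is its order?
|F_{757^2}^*| = 573048

F_{757^2} has 757^2 = 573049 elements; its multiplicative group consists of all nonzero elements, so |F_{757^2}^*| = 573049 - 1 = 573048. (It is cyclic since any finite subgroup of the multiplicative group of a field is cyclic.)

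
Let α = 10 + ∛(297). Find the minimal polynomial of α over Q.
m_α(x) = x^3 - 30x^2 + 300x - 1297

Set β = α - 10 = ∛(297), so β^3 = 297. Then (α - 10)^3 - 297 = 0, i.e. α is a root of g(x) = (x - 10)^3 - 297 = x^3 - 30x^2 + 300x - 1297. Since g(x) = h(x - 10) where h(x) = x^3 - 297, and h is irreducible over Q (because 297 is not a perfect cube, so h has no rational root, and a monic cubic with no rational root is irreducible), g is also irreducible (irreducibility is preserved under the substitution x → x - 10). Hence m_α(x) = x^3 - 30x^2 + 300x - 1297.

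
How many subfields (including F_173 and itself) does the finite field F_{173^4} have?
F_{173^4} has 3 subfields

The subfields of F_{p^n} are exactly the fields F_{p^d} for d | n (each is the fixed field of the unique index-d subgroup of Gal(F_{p^n}/F_p) ≅ Z/nZ). The divisors of n = 4 are {1, 2, 4}, giving 3 subfields: F_{173^1}, F_{173^2}, F_{173^4}.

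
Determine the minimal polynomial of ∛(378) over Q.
m_α(x) = x^3 - 378

α satisfies α^3 = 378, so x^3 - 378 annihilates α. By the rational root test, a rational root p/q (in lowest terms) of x^3 - 378 would satisfy p^3 = 378 q^3, forcing q = 1 and p^3 = 378; but 378 is not a perfect cube, contradiction. A monic cubic over Q with no rational root is irreducible (any nontrivial factorization would include a linear factor). Hence x^3 - 378 is the minimal polynomial of α, and in particular [Q(α):Q] = 3.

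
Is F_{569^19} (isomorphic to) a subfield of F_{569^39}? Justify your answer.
No: F_{569^19} is not a subfield of F_{569^39}

F_{p^m} embeds in F_{p^n} iff m | n. Here 19 ∤ 39 (since 39 = 2·19 + 1 with remainder 1 ≠ 0), so F_{569^19} is not a subfield of F_{569^39}. Equivalently: if it were, the tower law would give 19 = [F_{569^19}:F_569] dividing [F_{569^39}:F_569] = 39, contradiction.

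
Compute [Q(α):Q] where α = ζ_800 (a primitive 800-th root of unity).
[Q(α):Q] = 320

The minimal polynomial of ζ_800 over Q is the 800-th cyclotomic polynomial Φ_800(x), which is irreducible over Q and has degree φ(800) = 320. Hence [Q(α):Q] = φ(800) = 320.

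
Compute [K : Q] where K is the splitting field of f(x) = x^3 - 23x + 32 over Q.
[K : Q] = 6

By the rational root test, any rational root of the monic integer polynomial f(x) = x^3 - 23x + 32 must be an integer dividing the constant term 32, i.e. one of ±{1, 2, 4, 8, 16, 32}. Evaluating: f(1) = 10, f(-1) = 54, f(2) = -6, f(-2) = 70, f(4) = 4, f(-4) = 60, f(8) = 360, f(-8) = -296, f(16) = 3760, f(-16) = -3696, f(32) = 32064, f(-32) = -32000; none is 0, so f has no rational root and is therefore irreducible over Q (a cubic with no linear factor over a field is irreducible). For an irreducible cubic, the Galois group is A_3 or S_3 according as the discriminant disc(f) = -4a^3 - 27b^2 = -4·(-23)^3 - 27·(32)^2 = 21020 is or is not a square in Q. Here disc(f) = 21020 is not a perfect square in Q, so the Galois group of f over Q is not contained in A_3 and must be all of S_3. The splitting field has degree |S_3| = 6 over Q, so [K : Q] = 6.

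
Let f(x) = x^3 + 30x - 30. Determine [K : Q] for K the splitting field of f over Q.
[K : Q] = 6

By the rational root test, any rational root of the monic integer polynomial f(x) = x^3 + 30x - 30 must be an integer dividing the constant term -30, i.e. one of ±{1, 2, 3, 5, 6, 10, 15, 30}. Evaluating: f(1) = 1, f(-1) = -61, f(2) = 38, f(-2) = -98, f(3) = 87, f(-3) = -147, f(5) = 245, f(-5) = -305, f(6) = 366, f(-6) = -426, f(10) = 1270, f(-10) = -1330, f(15) = 3795, f(-15) = -3855, f(30) = 27870, f(-30) = -27930; none is 0, so f has no rational root and is therefore irreducible over Q (a cubic with no linear factor over a field is irreducible). For an irreducible cubic, the Galois group is A_3 or S_3 according as the discriminant disc(f) = -4a^3 - 27b^2 = -4·(30)^3 - 27·(-30)^2 = -132300 is or is not a square in Q. Here disc(f) = -132300 is not a perfect square in Q, so the Galois group of f over Q is not contained in A_3 and must be all of S_3. The splitting field has degree |S_3| = 6 over Q, so [K : Q] = 6.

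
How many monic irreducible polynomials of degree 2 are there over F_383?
There are 73153 monic irreducible polynomials of degree 2 over F_383

Each element of F_{383^2} that lies in no proper subfield is a root of exactly one monic irreducible of degree 2 over F_383, and each such polynomial has 2 distinct roots in F_{383^2}. By Möbius inversion the count is N_383(2) = (1/2) Σ_{d|2} μ(2/d) · 383^d = (1/2)(μ(2)·383^1 + μ(1)·383^2) = 146306/2 = 73153.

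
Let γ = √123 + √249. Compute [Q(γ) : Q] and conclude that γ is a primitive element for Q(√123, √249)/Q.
[Q(γ) : Q] = 4 (equivalently, Q(γ) = Q(√123, √249))

Obviously Q(γ) ⊆ Q(√123, √249), and [Q(√123, √249):Q] = 4 (since 123, 249 are distinct squarefree integers > 1 with 30627 not a perfect square). To show equality we compute the minimal polynomial of γ. From γ = √123 + √249: γ^2 = 123 + 2√(30627) + 249 = 372 + 2√(30627), so γ^2 - 372 = 2√(30627); squaring, (γ^2 - 372)^2 = 4·30627, i.e. γ^4 - 744γ^2 + 138384 - 122508 = 0, i.e. γ^4 - 744γ^2 + 15876 = 0. So γ is a root of x^4 - 744x^2 + 15876. This polynomial is irreducible over Q: it has no rational root (each ±√123 ± √249 is irrational), and any factorization into two quadratics over Q would force √(30627) ∈ Q (pairing opposite roots) or √123, √249 ∈ Q (other pairings), all impossible. Hence [Q(γ):Q] = 4 = [Q(√123, √249):Q], so Q(γ) = Q(√123, √249).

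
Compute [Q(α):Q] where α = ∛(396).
[Q(α):Q] = 3

The minimal polynomial of α is x^3 - 396, irreducible over Q since 396 is not a perfect cube (so x^3 - 396 has no rational root). Hence [Q(α):Q] = deg(m_α) = 3.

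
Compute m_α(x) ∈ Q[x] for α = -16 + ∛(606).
m_α(x) = x^3 + 48x^2 + 768x + 3490

Set β = α + 16 = ∛(606), so β^3 = 606. Then (α + 16)^3 - 606 = 0, i.e. α is a root of g(x) = (x + 16)^3 - 606 = x^3 + 48x^2 + 768x + 3490. Since g(x) = h(x + 16) where h(x) = x^3 - 606, and h is irreducible over Q (because 606 is not a perfect cube, so h has no rational root, and a monic cubic with no rational root is irreducible), g is also irreducible (irreducibility is preserved under the substitution x → x + 16). Hence m_α(x) = x^3 + 48x^2 + 768x + 3490.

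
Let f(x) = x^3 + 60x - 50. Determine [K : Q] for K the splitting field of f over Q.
[K : Q] = 6

By the rational root test, any rational root of the monic integer polynomial f(x) = x^3 + 60x - 50 must be an integer dividing the constant term -50, i.e. one of ±{1, 2, 5, 10, 25, 50}. Evaluating: f(1) = 11, f(-1) = -111, f(2) = 78, f(-2) = -178, f(5) = 375, f(-5) = -475, f(10) = 1550, f(-10) = -1650, f(25) = 17075, f(-25) = -17175, f(50) = 127950, f(-50) = -128050; none is 0, so f has no rational root and is therefore irreducible over Q (a cubic with no linear factor over a field is irreducible). For an irreducible cubic, the Galois group is A_3 or S_3 according as the discriminant disc(f) = -4a^3 - 27b^2 = -4·(60)^3 - 27·(-50)^2 = -931500 is or is not a square in Q. Here disc(f) = -931500 is not a perfect square in Q, so the Galois group of f over Q is not contained in A_3 and must be all of S_3. The splitting field has degree |S_3| = 6 over Q, so [K : Q] = 6.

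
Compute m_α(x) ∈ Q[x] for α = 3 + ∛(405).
m_α(x) = x^3 - 9x^2 + 27x - 432

Set β = α - 3 = ∛(405), so β^3 = 405. Then (α - 3)^3 - 405 = 0, i.e. α is a root of g(x) = (x - 3)^3 - 405 = x^3 - 9x^2 + 27x - 432. Since g(x) = h(x - 3) where h(x) = x^3 - 405, and h is irreducible over Q (because 405 is not a perfect cube, so h has no rational root, and a monic cubic with no rational root is irreducible), g is also irreducible (irreducibility is preserved under the substitution x → x - 3). Hence m_α(x) = x^3 - 9x^2 + 27x - 432.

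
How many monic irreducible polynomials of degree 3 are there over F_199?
There are 2626800 monic irreducible polynomials of degree 3 over F_199

Each element of F_{199^3} that lies in no proper subfield is a root of exactly one monic irreducible of degree 3 over F_199, and each such polynomial has 3 distinct roots in F_{199^3}. By Möbius inversion the count is N_199(3) = (1/3) Σ_{d|3} μ(3/d) · 199^d = (1/3)(μ(3)·199^1 + μ(1)·199^3) = 7880400/3 = 2626800.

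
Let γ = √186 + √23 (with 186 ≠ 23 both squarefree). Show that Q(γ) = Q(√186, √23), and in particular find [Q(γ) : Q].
[Q(γ) : Q] = 4 (equivalently, Q(γ) = Q(√186, √23))

Obviously Q(γ) ⊆ Q(√186, √23), and [Q(√186, √23):Q] = 4 (since 186, 23 are distinct squarefree integers > 1 with 4278 not a perfect square). To show equality we compute the minimal polynomial of γ. From γ = √186 + √23: γ^2 = 186 + 2√(4278) + 23 = 209 + 2√(4278), so γ^2 - 209 = 2√(4278); squaring, (γ^2 - 209)^2 = 4·4278, i.e. γ^4 - 418γ^2 + 43681 - 17112 = 0, i.e. γ^4 - 418γ^2 + 26569 = 0. So γ is a root of x^4 - 418x^2 + 26569. This polynomial is irreducible over Q: it has no rational root (each ±√186 ± √23 is irrational), and any factorization into two quadratics over Q would force √(4278) ∈ Q (pairing opposite roots) or √186, √23 ∈ Q (other pairings), all impossible. Hence [Q(γ):Q] = 4 = [Q(√186, √23):Q], so Q(γ) = Q(√186, √23).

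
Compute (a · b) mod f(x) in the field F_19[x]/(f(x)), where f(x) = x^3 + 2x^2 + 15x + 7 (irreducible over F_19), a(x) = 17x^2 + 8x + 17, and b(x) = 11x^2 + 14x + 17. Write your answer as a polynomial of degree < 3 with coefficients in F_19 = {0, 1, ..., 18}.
a · b ≡ 7x^2 + 13x + 17 (mod f(x))

Multiply in F_19[x]: a(x)·b(x) = (17x^2 + 8x + 17)·(11x^2 + 14x + 17) = 16x^4 + 3x^3 + 18x^2 + 13x + 4. This has degree ≥ 3, so divide by f(x) over F_19: 16x^4 + 3x^3 + 18x^2 + 13x + 4 = (16x + 9)·(x^3 + 2x^2 + 15x + 7) + (7x^2 + 13x + 17). Hence a·b ≡ 7x^2 + 13x + 17 (mod f). (F_19[x]/(f) is a field with 19^3 = 6859 elements since f is irreducible of degree 3.)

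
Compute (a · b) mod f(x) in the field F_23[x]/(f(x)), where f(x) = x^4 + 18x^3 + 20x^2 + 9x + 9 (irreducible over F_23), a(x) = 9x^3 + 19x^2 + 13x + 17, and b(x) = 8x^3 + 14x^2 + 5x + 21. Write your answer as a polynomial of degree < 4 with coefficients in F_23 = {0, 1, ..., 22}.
a · b ≡ 20x^3 + 2x^2 + 17x + 8 (mod f(x))

Multiply in F_23[x]: a(x)·b(x) = (9x^3 + 19x^2 + 13x + 17)·(8x^3 + 14x^2 + 5x + 21) = 3x^6 + 2x^5 + x^4 + 4x^3 + 12x^2 + 13x + 12. This has degree ≥ 4, so divide by f(x) over F_23: 3x^6 + 2x^5 + x^4 + 4x^3 + 12x^2 + 13x + 12 = (3x^2 + 17x + 3)·(x^4 + 18x^3 + 20x^2 + 9x + 9) + (20x^3 + 2x^2 + 17x + 8). Hence a·b ≡ 20x^3 + 2x^2 + 17x + 8 (mod f). (F_23[x]/(f) is a field with 23^4 = 279841 elements since f is irreducible of degree 4.)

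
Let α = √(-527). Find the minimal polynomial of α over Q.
m_α(x) = x^2 + 527

α satisfies α^2 + 527 = 0, so x^2 + 527 annihilates α. Since d = -527 is squarefree and ≠ 1, it is not a perfect square in Q, so x^2 + 527 has no rational root and is therefore irreducible over Q (a degree-2 polynomial over a field is irreducible iff it has no root). Hence m_α(x) = x^2 + 527.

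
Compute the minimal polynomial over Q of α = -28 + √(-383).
m_α(x) = x^2 + 56x + 1167

From α + 28 = √(-383), squaring gives (α + 28)^2 = -383, i.e. α^2 + 56α + 784 = -383, so α^2 + 56α + 1167 = 0. The discriminant of x^2 + 56x + 1167 is (56)^2 - 4·(1167) = 3136 - 4668 = -1532, and 4·(-383) is not a perfect square in Q since -383 is squarefree and ≠ 1. Hence x^2 + 56x + 1167 is irreducible over Q and is the minimal polynomial of α.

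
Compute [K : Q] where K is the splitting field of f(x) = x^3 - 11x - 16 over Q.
[K : Q] = 6

By the rational root test, any rational root of the monic integer polynomial f(x) = x^3 - 11x - 16 must be an integer dividing the constant term -16, i.e. one of ±{1, 2, 4, 8, 16}. Evaluating: f(1) = -26, f(-1) = -6, f(2) = -30, f(-2) = -2, f(4) = 4, f(-4) = -36, f(8) = 408, f(-8) = -440, f(16) = 3904, f(-16) = -3936; none is 0, so f has no rational root and is therefore irreducible over Q (a cubic with no linear factor over a field is irreducible). For an irreducible cubic, the Galois group is A_3 or S_3 according as the discriminant disc(f) = -4a^3 - 27b^2 = -4·(-11)^3 - 27·(-16)^2 = -1588 is or is not a square in Q. Here disc(f) = -1588 is not a perfect square in Q, so the Galois group of f over Q is not contained in A_3 and must be all of S_3. The splitting field has degree |S_3| = 6 over Q, so [K : Q] = 6.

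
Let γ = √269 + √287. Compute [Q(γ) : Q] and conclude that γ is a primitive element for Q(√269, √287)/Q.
[Q(γ) : Q] = 4 (equivalently, Q(γ) = Q(√269, √287))

Obviously Q(γ) ⊆ Q(√269, √287), and [Q(√269, √287):Q] = 4 (since 269, 287 are distinct squarefree integers > 1 with 77203 not a perfect square). To show equality we compute the minimal polynomial of γ. From γ = √269 + √287: γ^2 = 269 + 2√(77203) + 287 = 556 + 2√(77203), so γ^2 - 556 = 2√(77203); squaring, (γ^2 - 556)^2 = 4·77203, i.e. γ^4 - 1112γ^2 + 309136 - 308812 = 0, i.e. γ^4 - 1112γ^2 + 324 = 0. So γ is a root of x^4 - 1112x^2 + 324. This polynomial is irreducible over Q: it has no rational root (each ±√269 ± √287 is irrational), and any factorization into two quadratics over Q would force √(77203) ∈ Q (pairing opposite roots) or √269, √287 ∈ Q (other pairings), all impossible. Hence [Q(γ):Q] = 4 = [Q(√269, √287):Q], so Q(γ) = Q(√269, √287).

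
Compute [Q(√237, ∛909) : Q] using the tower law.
[Q(√237, ∛909) : Q] = 6

Let L = Q(√237, ∛909). Since Q(√237) ⊂ L and [Q(√237):Q] = 2, the tower law gives 2 | [L:Q]. Likewise Q(∛909) ⊂ L with [Q(∛909):Q] = 3 (because 909 is not a perfect cube), so 3 | [L:Q]. As gcd(2,3) = 1, [L:Q] is divisible by 6. Conversely L is generated over Q by √237 and ∛909, so [L:Q] ≤ 2·3 = 6. Therefore [Q(√237, ∛909) : Q] = 6.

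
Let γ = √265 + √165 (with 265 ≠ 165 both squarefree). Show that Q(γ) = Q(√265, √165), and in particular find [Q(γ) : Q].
[Q(γ) : Q] = 4 (equivalently, Q(γ) = Q(√265, √165))

Obviously Q(γ) ⊆ Q(√265, √165), and [Q(√265, √165):Q] = 4 (since 265, 165 are distinct squarefree integers > 1 with 43725 not a perfect square). To show equality we compute the minimal polynomial of γ. From γ = √265 + √165: γ^2 = 265 + 2√(43725) + 165 = 430 + 2√(43725), so γ^2 - 430 = 2√(43725); squaring, (γ^2 - 430)^2 = 4·43725, i.e. γ^4 - 860γ^2 + 184900 - 174900 = 0, i.e. γ^4 - 860γ^2 + 10000 = 0. So γ is a root of x^4 - 860x^2 + 10000. This polynomial is irreducible over Q: it has no rational root (each ±√265 ± √165 is irrational), and any factorization into two quadratics over Q would force √(43725) ∈ Q (pairing opposite roots) or √265, √165 ∈ Q (other pairings), all impossible. Hence [Q(γ):Q] = 4 = [Q(√265, √165):Q], so Q(γ) = Q(√265, √165).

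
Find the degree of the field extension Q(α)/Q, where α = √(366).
[Q(α):Q] = 2

[Q(α):Q] equals the degree of the minimal polynomial of α. Here α^2 = 366 and x^2 - 366 is irreducible (d = 366 is squarefree, ≠ 1, hence not a square), so deg(m_α) = 2. Thus [Q(α):Q] = 2.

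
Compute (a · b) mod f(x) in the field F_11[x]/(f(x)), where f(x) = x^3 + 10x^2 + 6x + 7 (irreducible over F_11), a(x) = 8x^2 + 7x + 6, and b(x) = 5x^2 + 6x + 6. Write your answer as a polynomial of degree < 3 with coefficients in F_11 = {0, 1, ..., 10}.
a · b ≡ 3x^2 + 6x (mod f(x))

Multiply in F_11[x]: a(x)·b(x) = (8x^2 + 7x + 6)·(5x^2 + 6x + 6) = 7x^4 + 6x^3 + 10x^2 + x + 3. This has degree ≥ 3, so divide by f(x) over F_11: 7x^4 + 6x^3 + 10x^2 + x + 3 = (7x + 2)·(x^3 + 10x^2 + 6x + 7) + (3x^2 + 6x). Hence a·b ≡ 3x^2 + 6x (mod f). (F_11[x]/(f) is a field with 11^3 = 1331 elements since f is irreducible of degree 3.)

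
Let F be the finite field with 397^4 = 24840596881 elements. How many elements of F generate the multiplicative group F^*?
There are φ(24840596880) = 5991321600 primitive elements

F_q^* is cyclic of order q - 1 = 24840596880. A cyclic group of order m has exactly φ(m) generators. Here m = 24840596880 = 2^4 · 3^2 · 5 · 11 · 199 · 15761, so the number of primitive elements is φ(24840596880) = 5991321600.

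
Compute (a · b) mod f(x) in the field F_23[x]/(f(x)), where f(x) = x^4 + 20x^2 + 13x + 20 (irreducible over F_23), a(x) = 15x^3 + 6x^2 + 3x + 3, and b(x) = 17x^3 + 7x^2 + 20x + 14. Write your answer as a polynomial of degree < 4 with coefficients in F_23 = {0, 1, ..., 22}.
a · b ≡ 8x^3 + 11x^2 + 21x + 20 (mod f(x))

Multiply in F_23[x]: a(x)·b(x) = (15x^3 + 6x^2 + 3x + 3)·(17x^3 + 7x^2 + 20x + 14) = 2x^6 + 2x^4 + 11x^3 + 4x^2 + 10x + 19. This has degree ≥ 4, so divide by f(x) over F_23: 2x^6 + 2x^4 + 11x^3 + 4x^2 + 10x + 19 = (2x^2 + 8)·(x^4 + 20x^2 + 13x + 20) + (8x^3 + 11x^2 + 21x + 20). Hence a·b ≡ 8x^3 + 11x^2 + 21x + 20 (mod f). (F_23[x]/(f) is a field with 23^4 = 279841 elements since f is irreducible of degree 4.)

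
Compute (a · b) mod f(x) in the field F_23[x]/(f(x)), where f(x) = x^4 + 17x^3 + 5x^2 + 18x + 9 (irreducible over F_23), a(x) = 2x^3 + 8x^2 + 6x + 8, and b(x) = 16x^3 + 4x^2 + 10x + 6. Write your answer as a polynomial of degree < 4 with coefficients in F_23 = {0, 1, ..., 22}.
a · b ≡ 12x^3 + 15x^2 + 21x + 16 (mod f(x))

Multiply in F_23[x]: a(x)·b(x) = (2x^3 + 8x^2 + 6x + 8)·(16x^3 + 4x^2 + 10x + 6) = 9x^6 + 21x^5 + 10x^4 + 14x^3 + 2x^2 + x + 2. This has degree ≥ 4, so divide by f(x) over F_23: 9x^6 + 21x^5 + 10x^4 + 14x^3 + 2x^2 + x + 2 = (9x^2 + 6x + 1)·(x^4 + 17x^3 + 5x^2 + 18x + 9) + (12x^3 + 15x^2 + 21x + 16). Hence a·b ≡ 12x^3 + 15x^2 + 21x + 16 (mod f). (F_23[x]/(f) is a field with 23^4 = 279841 elements since f is irreducible of degree 4.)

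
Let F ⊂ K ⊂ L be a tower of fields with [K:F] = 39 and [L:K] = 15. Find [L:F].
[L:F] = 585

The tower law says that for any tower of field extensions F ⊂ K ⊂ L with finite degrees, [L:F] = [L:K] · [K:F]. Here this gives [L:F] = 15 · 39 = 585.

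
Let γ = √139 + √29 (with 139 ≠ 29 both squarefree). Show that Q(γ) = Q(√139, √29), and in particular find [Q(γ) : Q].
[Q(γ) : Q] = 4 (equivalently, Q(γ) = Q(√139, √29))

Obviously Q(γ) ⊆ Q(√139, √29), and [Q(√139, √29):Q] = 4 (since 139, 29 are distinct squarefree integers > 1 with 4031 not a perfect square). To show equality we compute the minimal polynomial of γ. From γ = √139 + √29: γ^2 = 139 + 2√(4031) + 29 = 168 + 2√(4031), so γ^2 - 168 = 2√(4031); squaring, (γ^2 - 168)^2 = 4·4031, i.e. γ^4 - 336γ^2 + 28224 - 16124 = 0, i.e. γ^4 - 336γ^2 + 12100 = 0. So γ is a root of x^4 - 336x^2 + 12100. This polynomial is irreducible over Q: it has no rational root (each ±√139 ± √29 is irrational), and any factorization into two quadratics over Q would force √(4031) ∈ Q (pairing opposite roots) or √139, √29 ∈ Q (other pairings), all impossible. Hence [Q(γ):Q] = 4 = [Q(√139, √29):Q], so Q(γ) = Q(√139, √29).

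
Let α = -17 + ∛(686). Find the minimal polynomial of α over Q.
m_α(x) = x^3 + 51x^2 + 867x + 4227

Set β = α + 17 = ∛(686), so β^3 = 686. Then (α + 17)^3 - 686 = 0, i.e. α is a root of g(x) = (x + 17)^3 - 686 = x^3 + 51x^2 + 867x + 4227. Since g(x) = h(x + 17) where h(x) = x^3 - 686, and h is irreducible over Q (because 686 is not a perfect cube, so h has no rational root, and a monic cubic with no rational root is irreducible), g is also irreducible (irreducibility is preserved under the substitution x → x + 17). Hence m_α(x) = x^3 + 51x^2 + 867x + 4227.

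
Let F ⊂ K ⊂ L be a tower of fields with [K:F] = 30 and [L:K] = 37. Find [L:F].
[L:F] = 1110

The tower law says that for any tower of field extensions F ⊂ K ⊂ L with finite degrees, [L:F] = [L:K] · [K:F]. Here this gives [L:F] = 37 · 30 = 1110.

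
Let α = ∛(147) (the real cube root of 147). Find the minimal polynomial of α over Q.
m_α(x) = x^3 - 147

α satisfies α^3 = 147, so x^3 - 147 annihilates α. By the rational root test, a rational root p/q (in lowest terms) of x^3 - 147 would satisfy p^3 = 147 q^3, forcing q = 1 and p^3 = 147; but 147 is not a perfect cube, contradiction. A monic cubic over Q with no rational root is irreducible (any nontrivial factorization would include a linear factor). Hence x^3 - 147 is the minimal polynomial of α, and in particular [Q(α):Q] = 3.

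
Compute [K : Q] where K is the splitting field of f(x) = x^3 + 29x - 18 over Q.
[K : Q] = 6

By the rational root test, any rational root of the monic integer polynomial f(x) = x^3 + 29x - 18 must be an integer dividing the constant term -18, i.e. one of ±{1, 2, 3, 6, 9, 18}. Evaluating: f(1) = 12, f(-1) = -48, f(2) = 48, f(-2) = -84, f(3) = 96, f(-3) = -132, f(6) = 372, f(-6) = -408, f(9) = 972, f(-9) = -1008, f(18) = 6336, f(-18) = -6372; none is 0, so f has no rational root and is therefore irreducible over Q (a cubic with no linear factor over a field is irreducible). For an irreducible cubic, the Galois group is A_3 or S_3 according as the discriminant disc(f) = -4a^3 - 27b^2 = -4·(29)^3 - 27·(-18)^2 = -106304 is or is not a square in Q. Here disc(f) = -106304 is not a perfect square in Q, so the Galois group of f over Q is not contained in A_3 and must be all of S_3. The splitting field has degree |S_3| = 6 over Q, so [K : Q] = 6.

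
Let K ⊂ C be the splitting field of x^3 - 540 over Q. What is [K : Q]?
[K : Q] = 6

The roots of x^3 - 540 are ∛540, ω∛540, ω^2∛540 where ω = e^(2πi/3) is a primitive cube root of unity, so K = Q(∛540, ω). Now [Q(∛540):Q] = 3 (since 540 is not a perfect cube, x^3 - 540 is irreducible) and [Q(ω):Q] = 2. Both 2 and 3 divide [K:Q], and [K:Q] ≤ 3·2 = 6, so [K:Q] = 6. (Equivalently: Q(∛540) ⊂ R but ω ∉ R, so [K : Q(∛540)] = 2.)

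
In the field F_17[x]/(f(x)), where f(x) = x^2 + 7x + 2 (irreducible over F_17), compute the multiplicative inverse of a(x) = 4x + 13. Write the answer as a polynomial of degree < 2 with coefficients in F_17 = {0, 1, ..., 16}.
a(x)^(-1) ≡ 14x + 10 (mod f(x))

Since f is irreducible over F_17, F_17[x]/(f) is a field and a(x) ≠ 0 has an inverse. Apply the extended Euclidean algorithm to f(x) and a(x) in F_17[x]: f(x) = (13x + 2)·a(x) + (10). The last nonzero remainder is the constant 10 = gcd(f, a) in F_17. Back-substituting through the division chain expresses 10 = s(x)·a(x) + t(x)·f(x) with s(x) ≡ 4x + 15 (mod f), so (4x + 15)·a(x) ≡ 10 (mod f). Multiplying by 10^(-1) ≡ 12 in F_17 gives a(x)^(-1) ≡ 12·(4x + 15) ≡ 14x + 10 (mod f). Check: (4x + 13)·(14x + 10) = 5x^2 + x + 11 ≡ 1 (mod x^2 + 7x + 2).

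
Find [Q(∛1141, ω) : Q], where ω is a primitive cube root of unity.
[Q(∛1141, ω) : Q] = 6

[Q(∛1141):Q] = 3 (min poly x^3 - 1141, irreducible since 1141 is not a perfect cube). [Q(ω):Q] = 2 (min poly x^2 + x + 1). Since Q(∛1141) ⊂ R and ω ∉ R, we have ω ∉ Q(∛1141), so x^2 + x + 1 remains irreducible over Q(∛1141) and [Q(∛1141, ω) : Q(∛1141)] = 2. By the tower law, [Q(∛1141, ω) : Q] = 3 · 2 = 6. (In fact Q(∛1141, ω) is the splitting field of x^3 - 1141 over Q.)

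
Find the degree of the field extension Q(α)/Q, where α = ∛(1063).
[Q(α):Q] = 3

The minimal polynomial of α is x^3 - 1063, irreducible over Q since 1063 is not a perfect cube (so x^3 - 1063 has no rational root). Hence [Q(α):Q] = deg(m_α) = 3.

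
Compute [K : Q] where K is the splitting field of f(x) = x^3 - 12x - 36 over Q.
[K : Q] = 6

By the rational root test, any rational root of the monic integer polynomial f(x) = x^3 - 12x - 36 must be an integer dividing the constant term -36, i.e. one of ±{1, 2, 3, 4, 6, 9, 12, 18, 36}. Evaluating: f(1) = -47, f(-1) = -25, f(2) = -52, f(-2) = -20, f(3) = -45, f(-3) = -27, f(4) = -20, f(-4) = -52, f(6) = 108, f(-6) = -180, f(9) = 585, f(-9) = -657, f(12) = 1548, f(-12) = -1620, f(18) = 5580, f(-18) = -5652, f(36) = 46188, f(-36) = -46260; none is 0, so f has no rational root and is therefore irreducible over Q (a cubic with no linear factor over a field is irreducible). For an irreducible cubic, the Galois group is A_3 or S_3 according as the discriminant disc(f) = -4a^3 - 27b^2 = -4·(-12)^3 - 27·(-36)^2 = -28080 is or is not a square in Q. Here disc(f) = -28080 is not a perfect square in Q, so the Galois group of f over Q is not contained in A_3 and must be all of S_3. The splitting field has degree |S_3| = 6 over Q, so [K : Q] = 6.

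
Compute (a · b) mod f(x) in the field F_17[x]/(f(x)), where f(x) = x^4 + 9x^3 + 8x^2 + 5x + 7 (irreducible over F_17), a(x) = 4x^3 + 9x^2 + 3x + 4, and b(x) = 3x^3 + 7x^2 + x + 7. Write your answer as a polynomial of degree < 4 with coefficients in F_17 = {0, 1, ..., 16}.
a · b ≡ 10x^3 + 2x^2 + 15x + 8 (mod f(x))

Multiply in F_17[x]: a(x)·b(x) = (4x^3 + 9x^2 + 3x + 4)·(3x^3 + 7x^2 + x + 7) = 12x^6 + 4x^5 + 8x^4 + 2x^3 + 9x^2 + 8x + 11. This has degree ≥ 4, so divide by f(x) over F_17: 12x^6 + 4x^5 + 8x^4 + 2x^3 + 9x^2 + 8x + 11 = (12x^2 + 15x + 15)·(x^4 + 9x^3 + 8x^2 + 5x + 7) + (10x^3 + 2x^2 + 15x + 8). Hence a·b ≡ 10x^3 + 2x^2 + 15x + 8 (mod f). (F_17[x]/(f) is a field with 17^4 = 83521 elements since f is irreducible of degree 4.)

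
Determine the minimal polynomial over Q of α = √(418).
m_α(x) = x^2 - 418

α satisfies α^2 - 418 = 0, so x^2 - 418 annihilates α. Since d = 418 is squarefree and ≠ 1, it is not a perfect square in Q, so x^2 - 418 has no rational root and is therefore irreducible over Q (a degree-2 polynomial over a field is irreducible iff it has no root). Hence m_α(x) = x^2 - 418.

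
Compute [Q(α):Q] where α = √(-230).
[Q(α):Q] = 2

[Q(α):Q] equals the degree of the minimal polynomial of α. Here α^2 = -230 and x^2 + 230 is irreducible (d = -230 is squarefree, ≠ 1, hence not a square), so deg(m_α) = 2. Thus [Q(α):Q] = 2.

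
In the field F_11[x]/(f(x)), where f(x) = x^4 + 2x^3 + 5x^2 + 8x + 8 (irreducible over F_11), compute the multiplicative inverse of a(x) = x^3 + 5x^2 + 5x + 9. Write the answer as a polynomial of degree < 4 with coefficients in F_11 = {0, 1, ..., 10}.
a(x)^(-1) ≡ 8x^3 + 5x^2 + 3x + 4 (mod f(x))

Since f is irreducible over F_11, F_11[x]/(f) is a field and a(x) ≠ 0 has an inverse. Apply the extended Euclidean algorithm to f(x) and a(x) in F_11[x]: f(x) = (x + 8)·a(x) + (4x^2 + 3x + 2);  a(x) = (3x + 10)·(4x^2 + 3x + 2) + (2x);  (4x^2 + 3x + 2) = (2x + 7)·(2x) + (2). The last nonzero remainder is the constant 2 = gcd(f, a) in F_11. Back-substituting through the division chain expresses 2 = s(x)·a(x) + t(x)·f(x) with s(x) ≡ 5x^3 + 10x^2 + 6x + 8 (mod f), so (5x^3 + 10x^2 + 6x + 8)·a(x) ≡ 2 (mod f). Multiplying by 2^(-1) ≡ 6 in F_11 gives a(x)^(-1) ≡ 6·(5x^3 + 10x^2 + 6x + 8) ≡ 8x^3 + 5x^2 + 3x + 4 (mod f). Check: (x^3 + 5x^2 + 5x + 9)·(8x^3 + 5x^2 + 3x + 4) = 8x^6 + x^5 + 2x^4 + 6x^3 + 3x^2 + 3x + 3 ≡ 1 (mod x^4 + 2x^3 + 5x^2 + 8x + 8).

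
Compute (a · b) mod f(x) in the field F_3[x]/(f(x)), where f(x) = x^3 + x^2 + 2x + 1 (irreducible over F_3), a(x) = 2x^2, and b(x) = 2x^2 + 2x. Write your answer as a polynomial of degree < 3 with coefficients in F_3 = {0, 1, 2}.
a · b ≡ x^2 + 2x (mod f(x))

Multiply in F_3[x]: a(x)·b(x) = (2x^2)·(2x^2 + 2x) = x^4 + x^3. This has degree ≥ 3, so divide by f(x) over F_3: x^4 + x^3 = (x)·(x^3 + x^2 + 2x + 1) + (x^2 + 2x). Hence a·b ≡ x^2 + 2x (mod f). (F_3[x]/(f) is a field with 3^3 = 27 elements since f is irreducible of degree 3.)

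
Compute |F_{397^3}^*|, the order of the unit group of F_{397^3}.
|F_{397^3}^*| = 62570772

F_{397^3} has 397^3 = 62570773 elements; its multiplicative group consists of all nonzero elements, so |F_{397^3}^*| = 62570773 - 1 = 62570772. (It is cyclic since any finite subgroup of the multiplicative group of a field is cyclic.)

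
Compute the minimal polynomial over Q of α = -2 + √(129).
m_α(x) = x^2 + 4x - 125

From α + 2 = √(129), squaring gives (α + 2)^2 = 129, i.e. α^2 + 4α + 4 = 129, so α^2 + 4α - 125 = 0. The discriminant of x^2 + 4x - 125 is (4)^2 - 4·(-125) = 16 + 500 = 516, and 4·(129) is not a perfect square in Q since 129 is squarefree and ≠ 1. Hence x^2 + 4x - 125 is irreducible over Q and is the minimal polynomial of α.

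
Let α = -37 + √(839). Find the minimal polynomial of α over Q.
m_α(x) = x^2 + 74x + 530

From α + 37 = √(839), squaring gives (α + 37)^2 = 839, i.e. α^2 + 74α + 1369 = 839, so α^2 + 74α + 530 = 0. The discriminant of x^2 + 74x + 530 is (74)^2 - 4·(530) = 5476 - 2120 = 3356, and 4·(839) is not a perfect square in Q since 839 is squarefree and ≠ 1. Hence x^2 + 74x + 530 is irreducible over Q and is the minimal polynomial of α.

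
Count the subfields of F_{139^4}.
F_{139^4} has 3 subfields

The subfields of F_{p^n} are exactly the fields F_{p^d} for d | n (each is the fixed field of the unique index-d subgroup of Gal(F_{p^n}/F_p) ≅ Z/nZ). The divisors of n = 4 are {1, 2, 4}, giving 3 subfields: F_{139^1}, F_{139^2}, F_{139^4}.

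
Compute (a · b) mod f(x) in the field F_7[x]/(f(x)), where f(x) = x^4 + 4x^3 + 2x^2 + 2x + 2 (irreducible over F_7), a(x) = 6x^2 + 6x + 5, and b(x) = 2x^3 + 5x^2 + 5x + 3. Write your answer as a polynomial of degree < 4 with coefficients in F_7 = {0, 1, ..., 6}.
a · b ≡ 5x^2 + 3x + 6 (mod f(x))

Multiply in F_7[x]: a(x)·b(x) = (6x^2 + 6x + 5)·(2x^3 + 5x^2 + 5x + 3) = 5x^5 + 3x^2 + x + 1. This has degree ≥ 4, so divide by f(x) over F_7: 5x^5 + 3x^2 + x + 1 = (5x + 1)·(x^4 + 4x^3 + 2x^2 + 2x + 2) + (5x^2 + 3x + 6). Hence a·b ≡ 5x^2 + 3x + 6 (mod f). (F_7[x]/(f) is a field with 7^4 = 2401 elements since f is irreducible of degree 4.)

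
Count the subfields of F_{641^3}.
F_{641^3} has 2 subfields

The subfields of F_{p^n} are exactly the fields F_{p^d} for d | n (each is the fixed field of the unique index-d subgroup of Gal(F_{p^n}/F_p) ≅ Z/nZ). The divisors of n = 3 are {1, 3}, giving 2 subfields: F_{641^1}, F_{641^3}.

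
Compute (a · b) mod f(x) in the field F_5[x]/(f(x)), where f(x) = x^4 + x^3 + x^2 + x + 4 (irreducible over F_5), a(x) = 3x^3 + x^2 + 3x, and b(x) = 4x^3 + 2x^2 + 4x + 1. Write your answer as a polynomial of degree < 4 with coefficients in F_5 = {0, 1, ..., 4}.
a · b ≡ 2x^3 + x^2 + 1 (mod f(x))

Multiply in F_5[x]: a(x)·b(x) = (3x^3 + x^2 + 3x)·(4x^3 + 2x^2 + 4x + 1) = 2x^6 + x^4 + 3x^3 + 3x^2 + 3x. This has degree ≥ 4, so divide by f(x) over F_5: 2x^6 + x^4 + 3x^3 + 3x^2 + 3x = (2x^2 + 3x + 1)·(x^4 + x^3 + x^2 + x + 4) + (2x^3 + x^2 + 1). Hence a·b ≡ 2x^3 + x^2 + 1 (mod f). (F_5[x]/(f) is a field with 5^4 = 625 elements since f is irreducible of degree 4.)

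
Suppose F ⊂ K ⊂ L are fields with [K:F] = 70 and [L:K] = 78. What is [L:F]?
[L:F] = 5460

The tower law says that for any tower of field extensions F ⊂ K ⊂ L with finite degrees, [L:F] = [L:K] · [K:F]. Here this gives [L:F] = 78 · 70 = 5460.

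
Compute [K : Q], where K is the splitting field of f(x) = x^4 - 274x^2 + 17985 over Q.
[K : Q] = 4

Solving the quadratic in x^2: x^2 = (274 ± √(274^2 - 4·17985))/2 = (274 ± √3136)/2 = (274 ± 56)/2, giving x^2 = 109 or x^2 = 165. So f(x) = (x^2 - 109)(x^2 - 165) and the roots of f are ±√109, ±√165. Hence the splitting field is K = Q(√109, √165). Since 109 and 165 are distinct squarefree integers > 1, their product 17985 is not a perfect square, so √165 ∉ Q(√109). By the tower law [K:Q] = [Q(√109,√165):Q(√109)] · [Q(√109):Q] = 2 · 2 = 4.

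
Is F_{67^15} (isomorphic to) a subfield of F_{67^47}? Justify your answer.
No: F_{67^15} is not a subfield of F_{67^47}

F_{p^m} embeds in F_{p^n} iff m | n. Here 15 ∤ 47 (since 47 = 3·15 + 2 with remainder 2 ≠ 0), so F_{67^15} is not a subfield of F_{67^47}. Equivalently: if it were, the tower law would give 15 = [F_{67^15}:F_67] dividing [F_{67^47}:F_67] = 47, contradiction.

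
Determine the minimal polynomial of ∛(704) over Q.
m_α(x) = x^3 - 704

α satisfies α^3 = 704, so x^3 - 704 annihilates α. By the rational root test, a rational root p/q (in lowest terms) of x^3 - 704 would satisfy p^3 = 704 q^3, forcing q = 1 and p^3 = 704; but 704 is not a perfect cube, contradiction. A monic cubic over Q with no rational root is irreducible (any nontrivial factorization would include a linear factor). Hence x^3 - 704 is the minimal polynomial of α, and in particular [Q(α):Q] = 3.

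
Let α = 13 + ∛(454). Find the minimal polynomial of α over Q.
m_α(x) = x^3 - 39x^2 + 507x - 2651

Set β = α - 13 = ∛(454), so β^3 = 454. Then (α - 13)^3 - 454 = 0, i.e. α is a root of g(x) = (x - 13)^3 - 454 = x^3 - 39x^2 + 507x - 2651. Since g(x) = h(x - 13) where h(x) = x^3 - 454, and h is irreducible over Q (because 454 is not a perfect cube, so h has no rational root, and a monic cubic with no rational root is irreducible), g is also irreducible (irreducibility is preserved under the substitution x → x - 13). Hence m_α(x) = x^3 - 39x^2 + 507x - 2651.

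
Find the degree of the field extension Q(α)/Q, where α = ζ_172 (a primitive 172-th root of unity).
[Q(α):Q] = 84

The minimal polynomial of ζ_172 over Q is the 172-th cyclotomic polynomial Φ_172(x), which is irreducible over Q and has degree φ(172) = 84. Hence [Q(α):Q] = φ(172) = 84.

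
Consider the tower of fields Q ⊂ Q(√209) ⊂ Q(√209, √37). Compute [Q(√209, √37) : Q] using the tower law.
[Q(√209, √37) : Q] = 4

[Q(√209):Q] = 2 (min poly x^2 - 209, irreducible since 209 is squarefree > 1). For the top step, suppose √37 ∈ Q(√209), say √37 = c + d√209 with c, d ∈ Q. Squaring: 37 = c^2 + 209d^2 + 2cd√209. Since √209 ∉ Q this forces 2cd = 0. If d = 0 then √37 = c ∈ Q, contradicting 37 squarefree > 1. If c = 0 then 37 = 209d^2, so 209·37 = (209d)^2 is a perfect square in Q — but 209·37 = 7733 is not a perfect square (since 209 and 37 are distinct squarefree integers). Contradiction. Hence √37 ∉ Q(√209), so x^2 - 37 stays irreducible over Q(√209) and [Q(√209, √37) : Q(√209)] = 2. By the tower law, [Q(√209, √37) : Q] = 2 · 2 = 4.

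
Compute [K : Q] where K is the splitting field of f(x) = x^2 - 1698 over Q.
[K : Q] = 2

f(x) = x^2 - 1698 factors as (x - √1698)(x + √1698). The splitting field is K = Q(√1698). Since 1698 is squarefree and > 1, it is not a perfect square, so x^2 - 1698 is irreducible over Q and [Q(√1698) : Q] = 2. Hence [K : Q] = 2.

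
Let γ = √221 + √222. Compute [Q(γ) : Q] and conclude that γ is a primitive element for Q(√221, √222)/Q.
[Q(γ) : Q] = 4 (equivalently, Q(γ) = Q(√221, √222))

Obviously Q(γ) ⊆ Q(√221, √222), and [Q(√221, √222):Q] = 4 (since 221, 222 are distinct squarefree integers > 1 with 49062 not a perfect square). To show equality we compute the minimal polynomial of γ. From γ = √221 + √222: γ^2 = 221 + 2√(49062) + 222 = 443 + 2√(49062), so γ^2 - 443 = 2√(49062); squaring, (γ^2 - 443)^2 = 4·49062, i.e. γ^4 - 886γ^2 + 196249 - 196248 = 0, i.e. γ^4 - 886γ^2 + 1 = 0. So γ is a root of x^4 - 886x^2 + 1. This polynomial is irreducible over Q: it has no rational root (each ±√221 ± √222 is irrational), and any factorization into two quadratics over Q would force √(49062) ∈ Q (pairing opposite roots) or √221, √222 ∈ Q (other pairings), all impossible. Hence [Q(γ):Q] = 4 = [Q(√221, √222):Q], so Q(γ) = Q(√221, √222).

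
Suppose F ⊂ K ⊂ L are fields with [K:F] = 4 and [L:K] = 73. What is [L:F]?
[L:F] = 292

The tower law says that for any tower of field extensions F ⊂ K ⊂ L with finite degrees, [L:F] = [L:K] · [K:F]. Here this gives [L:F] = 73 · 4 = 292.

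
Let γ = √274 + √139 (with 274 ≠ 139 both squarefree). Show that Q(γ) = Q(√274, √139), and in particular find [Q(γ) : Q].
[Q(γ) : Q] = 4 (equivalently, Q(γ) = Q(√274, √139))

Obviously Q(γ) ⊆ Q(√274, √139), and [Q(√274, √139):Q] = 4 (since 274, 139 are distinct squarefree integers > 1 with 38086 not a perfect square). To show equality we compute the minimal polynomial of γ. From γ = √274 + √139: γ^2 = 274 + 2√(38086) + 139 = 413 + 2√(38086), so γ^2 - 413 = 2√(38086); squaring, (γ^2 - 413)^2 = 4·38086, i.e. γ^4 - 826γ^2 + 170569 - 152344 = 0, i.e. γ^4 - 826γ^2 + 18225 = 0. So γ is a root of x^4 - 826x^2 + 18225. This polynomial is irreducible over Q: it has no rational root (each ±√274 ± √139 is irrational), and any factorization into two quadratics over Q would force √(38086) ∈ Q (pairing opposite roots) or √274, √139 ∈ Q (other pairings), all impossible. Hence [Q(γ):Q] = 4 = [Q(√274, √139):Q], so Q(γ) = Q(√274, √139).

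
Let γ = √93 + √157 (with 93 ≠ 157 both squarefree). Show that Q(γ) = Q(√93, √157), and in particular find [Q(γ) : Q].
[Q(γ) : Q] = 4 (equivalently, Q(γ) = Q(√93, √157))

Obviously Q(γ) ⊆ Q(√93, √157), and [Q(√93, √157):Q] = 4 (since 93, 157 are distinct squarefree integers > 1 with 14601 not a perfect square). To show equality we compute the minimal polynomial of γ. From γ = √93 + √157: γ^2 = 93 + 2√(14601) + 157 = 250 + 2√(14601), so γ^2 - 250 = 2√(14601); squaring, (γ^2 - 250)^2 = 4·14601, i.e. γ^4 - 500γ^2 + 62500 - 58404 = 0, i.e. γ^4 - 500γ^2 + 4096 = 0. So γ is a root of x^4 - 500x^2 + 4096. This polynomial is irreducible over Q: it has no rational root (each ±√93 ± √157 is irrational), and any factorization into two quadratics over Q would force √(14601) ∈ Q (pairing opposite roots) or √93, √157 ∈ Q (other pairings), all impossible. Hence [Q(γ):Q] = 4 = [Q(√93, √157):Q], so Q(γ) = Q(√93, √157).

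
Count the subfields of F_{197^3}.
F_{197^3} has 2 subfields

The subfields of F_{p^n} are exactly the fields F_{p^d} for d | n (each is the fixed field of the unique index-d subgroup of Gal(F_{p^n}/F_p) ≅ Z/nZ). The divisors of n = 3 are {1, 3}, giving 2 subfields: F_{197^1}, F_{197^3}.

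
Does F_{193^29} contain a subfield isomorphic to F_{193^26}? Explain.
No: F_{193^26} is not a subfield of F_{193^29}

F_{p^m} embeds in F_{p^n} iff m | n. Here 26 ∤ 29 (since 29 = 1·26 + 3 with remainder 3 ≠ 0), so F_{193^26} is not a subfield of F_{193^29}. Equivalently: if it were, the tower law would give 26 = [F_{193^26}:F_193] dividing [F_{193^29}:F_193] = 29, contradiction.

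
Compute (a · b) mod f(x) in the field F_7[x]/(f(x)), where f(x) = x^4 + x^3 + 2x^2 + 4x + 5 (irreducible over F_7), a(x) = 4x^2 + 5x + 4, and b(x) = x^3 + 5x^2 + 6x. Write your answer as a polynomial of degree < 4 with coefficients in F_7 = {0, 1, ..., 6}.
a · b ≡ 3x^3 + 6x^2 + 4x (mod f(x))

Multiply in F_7[x]: a(x)·b(x) = (4x^2 + 5x + 4)·(x^3 + 5x^2 + 6x) = 4x^5 + 4x^4 + 4x^3 + x^2 + 3x. This has degree ≥ 4, so divide by f(x) over F_7: 4x^5 + 4x^4 + 4x^3 + x^2 + 3x = (4x)·(x^4 + x^3 + 2x^2 + 4x + 5) + (3x^3 + 6x^2 + 4x). Hence a·b ≡ 3x^3 + 6x^2 + 4x (mod f). (F_7[x]/(f) is a field with 7^4 = 2401 elements since f is irreducible of degree 4.)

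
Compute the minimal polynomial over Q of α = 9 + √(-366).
m_α(x) = x^2 - 18x + 447

From α - 9 = √(-366), squaring gives (α - 9)^2 = -366, i.e. α^2 - 18α + 81 = -366, so α^2 - 18α + 447 = 0. The discriminant of x^2 - 18x + 447 is (-18)^2 - 4·(447) = 324 - 1788 = -1464, and 4·(-366) is not a perfect square in Q since -366 is squarefree and ≠ 1. Hence x^2 - 18x + 447 is irreducible over Q and is the minimal polynomial of α.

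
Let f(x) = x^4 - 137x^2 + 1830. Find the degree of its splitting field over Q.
[K : Q] = 4

Solving the quadratic in x^2: x^2 = (137 ± √(137^2 - 4·1830))/2 = (137 ± √11449)/2 = (137 ± 107)/2, giving x^2 = 122 or x^2 = 15. So f(x) = (x^2 - 122)(x^2 - 15) and the roots of f are ±√122, ±√15. Hence the splitting field is K = Q(√122, √15). Since 122 and 15 are distinct squarefree integers > 1, their product 1830 is not a perfect square, so √15 ∉ Q(√122). By the tower law [K:Q] = [Q(√122,√15):Q(√122)] · [Q(√122):Q] = 2 · 2 = 4.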